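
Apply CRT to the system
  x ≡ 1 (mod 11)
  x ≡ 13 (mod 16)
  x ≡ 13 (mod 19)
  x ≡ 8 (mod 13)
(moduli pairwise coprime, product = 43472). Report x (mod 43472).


Product of moduli M = 11 · 16 · 19 · 13 = 43472.
Merge one congruence at a time:
  Start: x ≡ 1 (mod 11).
  Combine with x ≡ 13 (mod 16); new modulus lcm = 176.
    Write x = 1 + 11·t and substitute into x ≡ 13 (mod 16): 11·t ≡ 13 − 1 = 12 (mod 16).
    The inverse of 11 mod 16 is 3 (since 11·3 = 33 = 2·16 + 1), so t ≡ 3·12 = 36 ≡ 4 (mod 16).
    Then x = 1 + 11·4 = 45, valid modulo lcm(11, 16) = 176: x ≡ 45 (mod 176).
  Combine with x ≡ 13 (mod 19); new modulus lcm = 3344.
    Write x = 45 + 176·t and substitute into x ≡ 13 (mod 19): 176·t ≡ 13 − 45 = -32 (mod 19).
    Reduce coefficients mod 19: 5·t ≡ 6 (mod 19).
    The inverse of 5 mod 19 is 4 (since 5·4 = 20 = 1·19 + 1), so t ≡ 4·6 = 24 ≡ 5 (mod 19).
    Then x = 45 + 176·5 = 925, valid modulo lcm(176, 19) = 3344: x ≡ 925 (mod 3344).
  Combine with x ≡ 8 (mod 13); new modulus lcm = 43472.
    Write x = 925 + 3344·t and substitute into x ≡ 8 (mod 13): 3344·t ≡ 8 − 925 = -917 (mod 13).
    Reduce coefficients mod 13: 3·t ≡ 6 (mod 13).
    The inverse of 3 mod 13 is 9 (since 3·9 = 27 = 2·13 + 1), so t ≡ 9·6 = 54 ≡ 2 (mod 13).
    Then x = 925 + 3344·2 = 7613, valid modulo lcm(3344, 13) = 43472: x ≡ 7613 (mod 43472).
Verify against each original: 7613 mod 11 = 1, 7613 mod 16 = 13, 7613 mod 19 = 13, 7613 mod 13 = 8.

x ≡ 7613 (mod 43472).


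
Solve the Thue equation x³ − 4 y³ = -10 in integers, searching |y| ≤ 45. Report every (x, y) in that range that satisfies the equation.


The equation is x³ - 4y³ = -10. For fixed y, x³ = 4·y³ − 10, so a solution requires the RHS to be a perfect cube.
Strategy: iterate y from -45 to 45, compute RHS = 4·y³ − 10, and check whether it is a (positive or negative) perfect cube.
Check small values of y:
  y = 0: RHS = -10 is not a perfect cube.
  y = 1: RHS = -6 is not a perfect cube.
  y = -1: RHS = -14 is not a perfect cube.
  y = 2: RHS = 22 is not a perfect cube.
  y = -2: RHS = -42 is not a perfect cube.
  y = 3: RHS = 98 is not a perfect cube.
  y = -3: RHS = -118 is not a perfect cube.
Continuing the search up to |y| = 45 finds no solutions either.
No (x, y) in the scanned range satisfies the equation.

No integer solutions with |y| ≤ 45.


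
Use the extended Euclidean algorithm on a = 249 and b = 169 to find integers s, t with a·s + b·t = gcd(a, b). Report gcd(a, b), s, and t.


Euclidean algorithm on (249, 169) — divide until remainder is 0:
  249 = 1 · 169 + 80
  169 = 2 · 80 + 9
  80 = 8 · 9 + 8
  9 = 1 · 8 + 1
  8 = 8 · 1 + 0
gcd(249, 169) = 1.
Track Bezout coefficients alongside the remainders: start with r₀ = 249 = a·1 + b·0 (s = 1, t = 0) and r₁ = 169 = a·0 + b·1 (s = 0, t = 1); each new remainder r_{k+1} = r_{k-1} − q_k·r_k inherits s_{k+1} = s_{k-1} − q_k·s_k, t_{k+1} = t_{k-1} − q_k·t_k, so r_k = a·s_k + b·t_k at every step:
  q = 1: r = 80, s = 1 − 1·0 = 1, t = 0 − 1·1 = -1  (check: 249·1 + 169·(-1) = 80)
  q = 2: r = 9, s = 0 − 2·1 = -2, t = 1 − 2·(-1) = 3  (check: 249·(-2) + 169·3 = 9)
  q = 8: r = 8, s = 1 − 8·(-2) = 17, t = -1 − 8·3 = -25  (check: 249·17 + 169·(-25) = 8)
  q = 1: r = 1, s = -2 − 1·17 = -19, t = 3 − 1·(-25) = 28  (check: 249·(-19) + 169·28 = 1)
The row with r = 1 (the gcd) gives the Bezout coefficients s = -19, t = 28.
Result: 249 · (-19) + 169 · (28) = 1.

gcd(249, 169) = 1; s = -19, t = 28 (check: 249·(-19) + 169·28 = 1).


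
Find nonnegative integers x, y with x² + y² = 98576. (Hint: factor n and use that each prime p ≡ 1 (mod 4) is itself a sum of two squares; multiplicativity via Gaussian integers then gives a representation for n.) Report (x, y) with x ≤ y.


Step 1: Factor n = 98576 = 2^4 · 61 · 101.
Step 2: Check the mod-4 condition on each prime factor: 2 = 2 (special); 61 ≡ 1 (mod 4), exponent 1; 101 ≡ 1 (mod 4), exponent 1.
All primes ≡ 3 (mod 4) appear to even exponent (or don't appear), so by the two-squares theorem n IS expressible as a sum of two squares.
Step 3: Build a representation. Group n = k² · m with k = 4 and m = 61 · 101 = 6161 (a product of primes ≡ 1 (mod 4)); a representation of m scales to one of n via (k·x)² + (k·y)² = k²(x² + y²). Each prime p ≡ 1 (mod 4) is itself a sum of two squares; find a² by testing p − a² for a perfect square:
  61: 61 − 1² = 60, 61 − 2² = 57, 61 − 3² = 52, 61 − 4² = 45, 61 − 5² = 36 = 6² ⇒ 61 = 5² + 6².
  101: 101 − 1² = 100 = 10² ⇒ 101 = 1² + 10².
  Combine using the Brahmagupta–Fibonacci identity (a² + b²)(c² + d²) = (ac − bd)² + (ad + bc)² = (ac + bd)² + (ad − bc)²:
  61 · 101 = 6161: from (5² + 6²)(1² + 10²), take (5·1 − 6·10, 5·10 + 6·1) = (5 − 60, 50 + 6) = (-55, 56); dropping signs (only squares matter) gives (55, 56); check 55² + 56² = 3025 + 3136 = 6161 ✓.
  Scale by k = 4: (4·55, 4·56) = (220, 224).
Step 4: Order so x ≤ y and verify: 220² + 224² = 48400 + 50176 = 98576 = n. ✓

n = 98576 = 220² + 224² (one valid representation with x ≤ y).


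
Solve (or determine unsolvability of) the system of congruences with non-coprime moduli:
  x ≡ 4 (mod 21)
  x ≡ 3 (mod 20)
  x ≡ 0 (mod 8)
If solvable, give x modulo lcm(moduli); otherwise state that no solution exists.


Moduli 21, 20, 8 are not pairwise coprime, so CRT works modulo lcm(m_i) when all pairwise compatibility conditions hold.
Pairwise compatibility: gcd(m_i, m_j) must divide a_i - a_j for every pair.
Merge one congruence at a time:
  Start: x ≡ 4 (mod 21).
  Combine with x ≡ 3 (mod 20): gcd(21, 20) = 1; 3 - 4 = -1, which IS divisible by 1, so compatible.
    Write x = 4 + 21·t and substitute into x ≡ 3 (mod 20): 21·t ≡ 3 − 4 = -1 (mod 20).
    Reduce coefficients mod 20: 1·t ≡ 19 (mod 20).
    So t ≡ 19 (mod 20).
    Then x = 4 + 21·19 = 403, valid modulo lcm(21, 20) = 420: x ≡ 403 (mod 420).
  Combine with x ≡ 0 (mod 8): gcd(420, 8) = 4, and 0 - 403 = -403 is NOT divisible by 4.
    ⇒ system is inconsistent (no integer solution).

No solution (the system is inconsistent).


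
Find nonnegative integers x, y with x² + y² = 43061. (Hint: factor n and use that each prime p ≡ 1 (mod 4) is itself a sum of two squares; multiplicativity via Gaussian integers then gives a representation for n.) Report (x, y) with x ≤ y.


Step 1: Factor n = 43061 = 17^2 · 149.
Step 2: Check the mod-4 condition on each prime factor: 17 ≡ 1 (mod 4), exponent 2; 149 ≡ 1 (mod 4), exponent 1.
All primes ≡ 3 (mod 4) appear to even exponent (or don't appear), so by the two-squares theorem n IS expressible as a sum of two squares.
Step 3: Build a representation. Here n = 17 · 17 · 149 is a product of primes ≡ 1 (mod 4). Each prime p ≡ 1 (mod 4) is itself a sum of two squares; find a² by testing p − a² for a perfect square:
  17: 17 − 1² = 16 = 4² ⇒ 17 = 1² + 4².
  149: 149 − 1² = 148, 149 − 2² = 145, 149 − 3² = 140, 149 − 4² = 133, 149 − 5² = 124, 149 − 6² = 113, 149 − 7² = 100 = 10² ⇒ 149 = 7² + 10².
  Combine using the Brahmagupta–Fibonacci identity (a² + b²)(c² + d²) = (ac − bd)² + (ad + bc)² = (ac + bd)² + (ad − bc)²:
  17 · 17 = 289: from (1² + 4²)(1² + 4²), take (1·1 − 4·4, 1·4 + 4·1) = (1 − 16, 4 + 4) = (-15, 8); dropping signs (only squares matter) gives (15, 8); check 15² + 8² = 225 + 64 = 289 ✓.
  289 · 149 = 43061: from (15² + 8²)(7² + 10²), take (15·7 − 8·10, 15·10 + 8·7) = (105 − 80, 150 + 56) = (25, 206); check 25² + 206² = 625 + 42436 = 43061 ✓.
Step 4: Order so x ≤ y and verify: 25² + 206² = 625 + 42436 = 43061 = n. ✓

n = 43061 = 25² + 206² (one valid representation with x ≤ y).


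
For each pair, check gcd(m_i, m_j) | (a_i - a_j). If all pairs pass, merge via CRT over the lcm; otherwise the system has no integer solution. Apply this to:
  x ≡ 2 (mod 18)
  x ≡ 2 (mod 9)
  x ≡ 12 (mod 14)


Moduli 18, 9, 14 are not pairwise coprime, so CRT works modulo lcm(m_i) when all pairwise compatibility conditions hold.
Pairwise compatibility: gcd(m_i, m_j) must divide a_i - a_j for every pair.
Merge one congruence at a time:
  Start: x ≡ 2 (mod 18).
  Combine with x ≡ 2 (mod 9): gcd(18, 9) = 9; 2 - 2 = 0, which IS divisible by 9, so compatible.
    Write x = 2 + 18·t and substitute into x ≡ 2 (mod 9): 18·t ≡ 2 − 2 = 0 (mod 9).
    Divide the congruence (and modulus) by g = 9: 2·t ≡ 0 (mod 1).
    Modulo 1 every t works; take t = 0.
    Then x = 2 + 18·0 = 2, valid modulo lcm(18, 9) = 18: x ≡ 2 (mod 18).
  Combine with x ≡ 12 (mod 14): gcd(18, 14) = 2; 12 - 2 = 10, which IS divisible by 2, so compatible.
    Write x = 2 + 18·t and substitute into x ≡ 12 (mod 14): 18·t ≡ 12 − 2 = 10 (mod 14).
    Divide the congruence (and modulus) by g = 2: 9·t ≡ 5 (mod 7).
    Reduce coefficients mod 7: 2·t ≡ 5 (mod 7).
    The inverse of 2 mod 7 is 4 (since 2·4 = 8 = 1·7 + 1), so t ≡ 4·5 = 20 ≡ 6 (mod 7).
    Then x = 2 + 18·6 = 110, valid modulo lcm(18, 14) = 126: x ≡ 110 (mod 126).
Verify: 110 mod 18 = 2, 110 mod 9 = 2, 110 mod 14 = 12.

x ≡ 110 (mod 126).


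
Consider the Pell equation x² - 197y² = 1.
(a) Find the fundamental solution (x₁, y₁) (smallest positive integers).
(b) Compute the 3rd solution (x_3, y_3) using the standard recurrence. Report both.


Step 1: Find the fundamental solution (x₁, y₁) of x² - 197y² = 1.
  Expand √197 as a continued fraction. a₀ = ⌊√197⌋ = 14; iterate m_{k+1} = d_k·a_k − m_k, d_{k+1} = (197 − m_{k+1}²)/d_k, a_{k+1} = ⌊(a₀ + m_{k+1})/d_{k+1}⌋ (starting m₀ = 0, d₀ = 1), with convergents p_k = a_k·p_{k-1} + p_{k-2}, q_k = a_k·q_{k-1} + q_{k-2} (p₋₁ = 1, q₋₁ = 0):
  k = 0: a₀ = 14; p₀/q₀ = 14/1; p₀² − 197·q₀² = 196 − 197 = -1.
  k = 1: m = 14, d = 1, a = ⌊(14 + 14)/1⌋ = 28; p/q = (28·14 + 1)/(28·1 + 0) = 393/28; p² − 197·q² = 154449 − 154448 = 1.
  The first convergent with p² − 197·q² = 1 gives the fundamental solution (x₁, y₁) = (393, 28).
Step 2: Apply the recurrence (x_{n+1}, y_{n+1}) = (x₁x_n + 197y₁y_n, x₁y_n + y₁x_n) repeatedly.
  From (x_1, y_1) = (393, 28): x_2 = 393·393 + 197·28·28 = 308897; y_2 = 393·28 + 28·393 = 22008.
  From (x_2, y_2) = (308897, 22008): x_3 = 393·308897 + 197·28·22008 = 242792649; y_3 = 393·22008 + 28·308897 = 17298260.
Step 3: Verify x_3² - 197·y_3² = 58948270408437201 - 58948270408437200 = 1 (should be 1). ✓

(x_1, y_1) = (393, 28); (x_3, y_3) = (242792649, 17298260).


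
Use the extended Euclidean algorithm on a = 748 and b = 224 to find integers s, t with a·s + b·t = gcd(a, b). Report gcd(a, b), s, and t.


Euclidean algorithm on (748, 224) — divide until remainder is 0:
  748 = 3 · 224 + 76
  224 = 2 · 76 + 72
  76 = 1 · 72 + 4
  72 = 18 · 4 + 0
gcd(748, 224) = 4.
Track Bezout coefficients alongside the remainders: start with r₀ = 748 = a·1 + b·0 (s = 1, t = 0) and r₁ = 224 = a·0 + b·1 (s = 0, t = 1); each new remainder r_{k+1} = r_{k-1} − q_k·r_k inherits s_{k+1} = s_{k-1} − q_k·s_k, t_{k+1} = t_{k-1} − q_k·t_k, so r_k = a·s_k + b·t_k at every step:
  q = 3: r = 76, s = 1 − 3·0 = 1, t = 0 − 3·1 = -3  (check: 748·1 + 224·(-3) = 76)
  q = 2: r = 72, s = 0 − 2·1 = -2, t = 1 − 2·(-3) = 7  (check: 748·(-2) + 224·7 = 72)
  q = 1: r = 4, s = 1 − 1·(-2) = 3, t = -3 − 1·7 = -10  (check: 748·3 + 224·(-10) = 4)
The row with r = 4 (the gcd) gives the Bezout coefficients s = 3, t = -10.
Result: 748 · (3) + 224 · (-10) = 4.

gcd(748, 224) = 4; s = 3, t = -10 (check: 748·3 + 224·(-10) = 4).


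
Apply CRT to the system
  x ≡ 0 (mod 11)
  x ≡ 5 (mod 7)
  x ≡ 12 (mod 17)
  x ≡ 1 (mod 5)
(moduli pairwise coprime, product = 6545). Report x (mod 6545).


Product of moduli M = 11 · 7 · 17 · 5 = 6545.
Merge one congruence at a time:
  Start: x ≡ 0 (mod 11).
  Combine with x ≡ 5 (mod 7); new modulus lcm = 77.
    Write x = 0 + 11·t and substitute into x ≡ 5 (mod 7): 11·t ≡ 5 − 0 = 5 (mod 7).
    Reduce coefficients mod 7: 4·t ≡ 5 (mod 7).
    The inverse of 4 mod 7 is 2 (since 4·2 = 8 = 1·7 + 1), so t ≡ 2·5 = 10 ≡ 3 (mod 7).
    Then x = 0 + 11·3 = 33, valid modulo lcm(11, 7) = 77: x ≡ 33 (mod 77).
  Combine with x ≡ 12 (mod 17); new modulus lcm = 1309.
    Write x = 33 + 77·t and substitute into x ≡ 12 (mod 17): 77·t ≡ 12 − 33 = -21 (mod 17).
    Reduce coefficients mod 17: 9·t ≡ 13 (mod 17).
    The inverse of 9 mod 17 is 2 (since 9·2 = 18 = 1·17 + 1), so t ≡ 2·13 = 26 ≡ 9 (mod 17).
    Then x = 33 + 77·9 = 726, valid modulo lcm(77, 17) = 1309: x ≡ 726 (mod 1309).
  Combine with x ≡ 1 (mod 5); new modulus lcm = 6545.
    Write x = 726 + 1309·t and substitute into x ≡ 1 (mod 5): 1309·t ≡ 1 − 726 = -725 (mod 5).
    Reduce coefficients mod 5: 4·t ≡ 0 (mod 5).
    The inverse of 4 mod 5 is 4 (since 4·4 = 16 = 3·5 + 1), so t ≡ 4·0 = 0 ≡ 0 (mod 5).
    Then x = 726 + 1309·0 = 726, valid modulo lcm(1309, 5) = 6545: x ≡ 726 (mod 6545).
Verify against each original: 726 mod 11 = 0, 726 mod 7 = 5, 726 mod 17 = 12, 726 mod 5 = 1.

x ≡ 726 (mod 6545).


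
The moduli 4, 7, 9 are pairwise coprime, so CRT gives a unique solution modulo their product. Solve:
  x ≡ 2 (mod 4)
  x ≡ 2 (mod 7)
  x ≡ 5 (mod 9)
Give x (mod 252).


Moduli 4, 7, 9 are pairwise coprime; by CRT there is a unique solution modulo M = 4 · 7 · 9 = 252.
Solve pairwise, accumulating the modulus:
  Start with x ≡ 2 (mod 4).
  Combine with x ≡ 2 (mod 7): since gcd(4, 7) = 1, we get a unique residue mod 28.
    Write x = 2 + 4·t and substitute into x ≡ 2 (mod 7): 4·t ≡ 2 − 2 = 0 (mod 7).
    The inverse of 4 mod 7 is 2 (since 4·2 = 8 = 1·7 + 1), so t ≡ 2·0 = 0 ≡ 0 (mod 7).
    Then x = 2 + 4·0 = 2, valid modulo lcm(4, 7) = 28: x ≡ 2 (mod 28).
  Combine with x ≡ 5 (mod 9): since gcd(28, 9) = 1, we get a unique residue mod 252.
    Write x = 2 + 28·t and substitute into x ≡ 5 (mod 9): 28·t ≡ 5 − 2 = 3 (mod 9).
    Reduce coefficients mod 9: 1·t ≡ 3 (mod 9).
    So t ≡ 3 (mod 9).
    Then x = 2 + 28·3 = 86, valid modulo lcm(28, 9) = 252: x ≡ 86 (mod 252).
Verify: 86 mod 4 = 2 ✓, 86 mod 7 = 2 ✓, 86 mod 9 = 5 ✓.

x ≡ 86 (mod 252).


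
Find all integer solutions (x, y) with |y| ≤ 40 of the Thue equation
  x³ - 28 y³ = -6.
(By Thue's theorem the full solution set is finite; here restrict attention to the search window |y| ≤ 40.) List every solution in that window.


The equation is x³ - 28y³ = -6. For fixed y, x³ = 28·y³ − 6, so a solution requires the RHS to be a perfect cube.
Strategy: iterate y from -40 to 40, compute RHS = 28·y³ − 6, and check whether it is a (positive or negative) perfect cube.
Check small values of y:
  y = 0: RHS = -6 is not a perfect cube.
  y = 1: RHS = 22 is not a perfect cube.
  y = -1: RHS = -34 is not a perfect cube.
  y = 2: RHS = 218 is not a perfect cube.
  y = -2: RHS = -230 is not a perfect cube.
  y = 3: RHS = 750 is not a perfect cube.
  y = -3: RHS = -762 is not a perfect cube.
Continuing the search up to |y| = 40 finds no solutions either.
No (x, y) in the scanned range satisfies the equation.

No integer solutions with |y| ≤ 40.


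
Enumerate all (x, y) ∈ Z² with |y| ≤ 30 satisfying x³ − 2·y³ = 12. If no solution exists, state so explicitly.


The equation is x³ - 2y³ = 12. For fixed y, x³ = 2·y³ + 12, so a solution requires the RHS to be a perfect cube.
Strategy: iterate y from -30 to 30, compute RHS = 2·y³ + 12, and check whether it is a (positive or negative) perfect cube.
Check small values of y:
  y = 0: RHS = 12 is not a perfect cube.
  y = 1: RHS = 14 is not a perfect cube.
  y = -1: RHS = 10 is not a perfect cube.
  y = 2: RHS = 28 is not a perfect cube.
  y = -2: RHS = -4 is not a perfect cube.
  y = 3: RHS = 66 is not a perfect cube.
  y = -3: RHS = -42 is not a perfect cube.
Continuing the search up to |y| = 30 finds no solutions either.
No (x, y) in the scanned range satisfies the equation.

No integer solutions with |y| ≤ 30.


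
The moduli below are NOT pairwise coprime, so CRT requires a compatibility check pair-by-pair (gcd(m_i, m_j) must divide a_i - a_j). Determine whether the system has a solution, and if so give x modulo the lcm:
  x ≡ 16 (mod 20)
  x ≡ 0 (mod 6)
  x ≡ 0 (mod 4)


Moduli 20, 6, 4 are not pairwise coprime, so CRT works modulo lcm(m_i) when all pairwise compatibility conditions hold.
Pairwise compatibility: gcd(m_i, m_j) must divide a_i - a_j for every pair.
Merge one congruence at a time:
  Start: x ≡ 16 (mod 20).
  Combine with x ≡ 0 (mod 6): gcd(20, 6) = 2; 0 - 16 = -16, which IS divisible by 2, so compatible.
    Write x = 16 + 20·t and substitute into x ≡ 0 (mod 6): 20·t ≡ 0 − 16 = -16 (mod 6).
    Divide the congruence (and modulus) by g = 2: 10·t ≡ -8 (mod 3).
    Reduce coefficients mod 3: 1·t ≡ 1 (mod 3).
    So t ≡ 1 (mod 3).
    Then x = 16 + 20·1 = 36, valid modulo lcm(20, 6) = 60: x ≡ 36 (mod 60).
  Combine with x ≡ 0 (mod 4): gcd(60, 4) = 4; 0 - 36 = -36, which IS divisible by 4, so compatible.
    Write x = 36 + 60·t and substitute into x ≡ 0 (mod 4): 60·t ≡ 0 − 36 = -36 (mod 4).
    Divide the congruence (and modulus) by g = 4: 15·t ≡ -9 (mod 1).
    Modulo 1 every t works; take t = 0.
    Then x = 36 + 60·0 = 36, valid modulo lcm(60, 4) = 60: x ≡ 36 (mod 60).
Verify: 36 mod 20 = 16, 36 mod 6 = 0, 36 mod 4 = 0.

x ≡ 36 (mod 60).


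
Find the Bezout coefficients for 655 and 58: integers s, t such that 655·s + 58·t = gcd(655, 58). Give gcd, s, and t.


Euclidean algorithm on (655, 58) — divide until remainder is 0:
  655 = 11 · 58 + 17
  58 = 3 · 17 + 7
  17 = 2 · 7 + 3
  7 = 2 · 3 + 1
  3 = 3 · 1 + 0
gcd(655, 58) = 1.
Track Bezout coefficients alongside the remainders: start with r₀ = 655 = a·1 + b·0 (s = 1, t = 0) and r₁ = 58 = a·0 + b·1 (s = 0, t = 1); each new remainder r_{k+1} = r_{k-1} − q_k·r_k inherits s_{k+1} = s_{k-1} − q_k·s_k, t_{k+1} = t_{k-1} − q_k·t_k, so r_k = a·s_k + b·t_k at every step:
  q = 11: r = 17, s = 1 − 11·0 = 1, t = 0 − 11·1 = -11  (check: 655·1 + 58·(-11) = 17)
  q = 3: r = 7, s = 0 − 3·1 = -3, t = 1 − 3·(-11) = 34  (check: 655·(-3) + 58·34 = 7)
  q = 2: r = 3, s = 1 − 2·(-3) = 7, t = -11 − 2·34 = -79  (check: 655·7 + 58·(-79) = 3)
  q = 2: r = 1, s = -3 − 2·7 = -17, t = 34 − 2·(-79) = 192  (check: 655·(-17) + 58·192 = 1)
The row with r = 1 (the gcd) gives the Bezout coefficients s = -17, t = 192.
Result: 655 · (-17) + 58 · (192) = 1.

gcd(655, 58) = 1; s = -17, t = 192 (check: 655·(-17) + 58·192 = 1).


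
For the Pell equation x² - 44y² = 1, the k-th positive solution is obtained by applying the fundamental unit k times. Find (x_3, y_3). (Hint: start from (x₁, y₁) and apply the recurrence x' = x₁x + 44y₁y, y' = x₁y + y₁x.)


Step 1: Find the fundamental solution (x₁, y₁) of x² - 44y² = 1.
  Expand √44 as a continued fraction. a₀ = ⌊√44⌋ = 6; iterate m_{k+1} = d_k·a_k − m_k, d_{k+1} = (44 − m_{k+1}²)/d_k, a_{k+1} = ⌊(a₀ + m_{k+1})/d_{k+1}⌋ (starting m₀ = 0, d₀ = 1), with convergents p_k = a_k·p_{k-1} + p_{k-2}, q_k = a_k·q_{k-1} + q_{k-2} (p₋₁ = 1, q₋₁ = 0):
  k = 0: a₀ = 6; p₀/q₀ = 6/1; p₀² − 44·q₀² = 36 − 44 = -8.
  k = 1: m = 6, d = 8, a = ⌊(6 + 6)/8⌋ = 1; p/q = (1·6 + 1)/(1·1 + 0) = 7/1; p² − 44·q² = 49 − 44 = 5.
  k = 2: m = 2, d = 5, a = ⌊(6 + 2)/5⌋ = 1; p/q = (1·7 + 6)/(1·1 + 1) = 13/2; p² − 44·q² = 169 − 176 = -7.
  k = 3: m = 3, d = 7, a = ⌊(6 + 3)/7⌋ = 1; p/q = (1·13 + 7)/(1·2 + 1) = 20/3; p² − 44·q² = 400 − 396 = 4.
  k = 4: m = 4, d = 4, a = ⌊(6 + 4)/4⌋ = 2; p/q = (2·20 + 13)/(2·3 + 2) = 53/8; p² − 44·q² = 2809 − 2816 = -7.
  k = 5: m = 4, d = 7, a = ⌊(6 + 4)/7⌋ = 1; p/q = (1·53 + 20)/(1·8 + 3) = 73/11; p² − 44·q² = 5329 − 5324 = 5.
  k = 6: m = 3, d = 5, a = ⌊(6 + 3)/5⌋ = 1; p/q = (1·73 + 53)/(1·11 + 8) = 126/19; p² − 44·q² = 15876 − 15884 = -8.
  k = 7: m = 2, d = 8, a = ⌊(6 + 2)/8⌋ = 1; p/q = (1·126 + 73)/(1·19 + 11) = 199/30; p² − 44·q² = 39601 − 39600 = 1.
  The first convergent with p² − 44·q² = 1 gives the fundamental solution (x₁, y₁) = (199, 30).
Step 2: Apply the recurrence (x_{n+1}, y_{n+1}) = (x₁x_n + 44y₁y_n, x₁y_n + y₁x_n) repeatedly.
  From (x_1, y_1) = (199, 30): x_2 = 199·199 + 44·30·30 = 79201; y_2 = 199·30 + 30·199 = 11940.
  From (x_2, y_2) = (79201, 11940): x_3 = 199·79201 + 44·30·11940 = 31521799; y_3 = 199·11940 + 30·79201 = 4752090.
Step 3: Verify x_3² - 44·y_3² = 993623812196401 - 993623812196400 = 1 (should be 1). ✓

(x_1, y_1) = (199, 30); (x_3, y_3) = (31521799, 4752090).


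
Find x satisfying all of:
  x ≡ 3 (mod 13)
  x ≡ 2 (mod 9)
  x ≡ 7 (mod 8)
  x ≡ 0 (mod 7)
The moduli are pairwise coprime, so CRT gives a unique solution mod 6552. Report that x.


Product of moduli M = 13 · 9 · 8 · 7 = 6552.
Merge one congruence at a time:
  Start: x ≡ 3 (mod 13).
  Combine with x ≡ 2 (mod 9); new modulus lcm = 117.
    Write x = 3 + 13·t and substitute into x ≡ 2 (mod 9): 13·t ≡ 2 − 3 = -1 (mod 9).
    Reduce coefficients mod 9: 4·t ≡ 8 (mod 9).
    The inverse of 4 mod 9 is 7 (since 4·7 = 28 = 3·9 + 1), so t ≡ 7·8 = 56 ≡ 2 (mod 9).
    Then x = 3 + 13·2 = 29, valid modulo lcm(13, 9) = 117: x ≡ 29 (mod 117).
  Combine with x ≡ 7 (mod 8); new modulus lcm = 936.
    Write x = 29 + 117·t and substitute into x ≡ 7 (mod 8): 117·t ≡ 7 − 29 = -22 (mod 8).
    Reduce coefficients mod 8: 5·t ≡ 2 (mod 8).
    The inverse of 5 mod 8 is 5 (since 5·5 = 25 = 3·8 + 1), so t ≡ 5·2 = 10 ≡ 2 (mod 8).
    Then x = 29 + 117·2 = 263, valid modulo lcm(117, 8) = 936: x ≡ 263 (mod 936).
  Combine with x ≡ 0 (mod 7); new modulus lcm = 6552.
    Write x = 263 + 936·t and substitute into x ≡ 0 (mod 7): 936·t ≡ 0 − 263 = -263 (mod 7).
    Reduce coefficients mod 7: 5·t ≡ 3 (mod 7).
    The inverse of 5 mod 7 is 3 (since 5·3 = 15 = 2·7 + 1), so t ≡ 3·3 = 9 ≡ 2 (mod 7).
    Then x = 263 + 936·2 = 2135, valid modulo lcm(936, 7) = 6552: x ≡ 2135 (mod 6552).
Verify against each original: 2135 mod 13 = 3, 2135 mod 9 = 2, 2135 mod 8 = 7, 2135 mod 7 = 0.

x ≡ 2135 (mod 6552).


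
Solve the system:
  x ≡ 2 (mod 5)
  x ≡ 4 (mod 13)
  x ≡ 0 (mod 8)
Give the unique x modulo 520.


Moduli 5, 13, 8 are pairwise coprime; by CRT there is a unique solution modulo M = 5 · 13 · 8 = 520.
Solve pairwise, accumulating the modulus:
  Start with x ≡ 2 (mod 5).
  Combine with x ≡ 4 (mod 13): since gcd(5, 13) = 1, we get a unique residue mod 65.
    Write x = 2 + 5·t and substitute into x ≡ 4 (mod 13): 5·t ≡ 4 − 2 = 2 (mod 13).
    The inverse of 5 mod 13 is 8 (since 5·8 = 40 = 3·13 + 1), so t ≡ 8·2 = 16 ≡ 3 (mod 13).
    Then x = 2 + 5·3 = 17, valid modulo lcm(5, 13) = 65: x ≡ 17 (mod 65).
  Combine with x ≡ 0 (mod 8): since gcd(65, 8) = 1, we get a unique residue mod 520.
    Write x = 17 + 65·t and substitute into x ≡ 0 (mod 8): 65·t ≡ 0 − 17 = -17 (mod 8).
    Reduce coefficients mod 8: 1·t ≡ 7 (mod 8).
    So t ≡ 7 (mod 8).
    Then x = 17 + 65·7 = 472, valid modulo lcm(65, 8) = 520: x ≡ 472 (mod 520).
Verify: 472 mod 5 = 2 ✓, 472 mod 13 = 4 ✓, 472 mod 8 = 0 ✓.

x ≡ 472 (mod 520).


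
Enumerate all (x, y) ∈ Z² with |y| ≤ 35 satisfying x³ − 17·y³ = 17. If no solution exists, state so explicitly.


The equation is x³ - 17y³ = 17. For fixed y, x³ = 17·y³ + 17, so a solution requires the RHS to be a perfect cube.
Strategy: iterate y from -35 to 35, compute RHS = 17·y³ + 17, and check whether it is a (positive or negative) perfect cube.
Check small values of y:
  y = 0: RHS = 17 is not a perfect cube.
  y = 1: RHS = 34 is not a perfect cube.
  y = -1: RHS = 0 = (0)³ ⇒ x = 0 works.
  y = 2: RHS = 153 is not a perfect cube.
  y = -2: RHS = -119 is not a perfect cube.
  y = 3: RHS = 476 is not a perfect cube.
  y = -3: RHS = -442 is not a perfect cube.
Continuing the search up to |y| = 35 finds no further solutions beyond those listed.
Collected solutions: (0, -1).

Solutions (with |y| ≤ 35): (0, -1).


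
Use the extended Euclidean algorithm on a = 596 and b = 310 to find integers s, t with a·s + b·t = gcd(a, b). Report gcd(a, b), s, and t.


Euclidean algorithm on (596, 310) — divide until remainder is 0:
  596 = 1 · 310 + 286
  310 = 1 · 286 + 24
  286 = 11 · 24 + 22
  24 = 1 · 22 + 2
  22 = 11 · 2 + 0
gcd(596, 310) = 2.
Track Bezout coefficients alongside the remainders: start with r₀ = 596 = a·1 + b·0 (s = 1, t = 0) and r₁ = 310 = a·0 + b·1 (s = 0, t = 1); each new remainder r_{k+1} = r_{k-1} − q_k·r_k inherits s_{k+1} = s_{k-1} − q_k·s_k, t_{k+1} = t_{k-1} − q_k·t_k, so r_k = a·s_k + b·t_k at every step:
  q = 1: r = 286, s = 1 − 1·0 = 1, t = 0 − 1·1 = -1  (check: 596·1 + 310·(-1) = 286)
  q = 1: r = 24, s = 0 − 1·1 = -1, t = 1 − 1·(-1) = 2  (check: 596·(-1) + 310·2 = 24)
  q = 11: r = 22, s = 1 − 11·(-1) = 12, t = -1 − 11·2 = -23  (check: 596·12 + 310·(-23) = 22)
  q = 1: r = 2, s = -1 − 1·12 = -13, t = 2 − 1·(-23) = 25  (check: 596·(-13) + 310·25 = 2)
The row with r = 2 (the gcd) gives the Bezout coefficients s = -13, t = 25.
Result: 596 · (-13) + 310 · (25) = 2.

gcd(596, 310) = 2; s = -13, t = 25 (check: 596·(-13) + 310·25 = 2).


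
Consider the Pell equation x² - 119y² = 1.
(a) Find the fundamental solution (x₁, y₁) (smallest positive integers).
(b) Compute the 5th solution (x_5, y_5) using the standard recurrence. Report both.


Step 1: Find the fundamental solution (x₁, y₁) of x² - 119y² = 1.
  Expand √119 as a continued fraction. a₀ = ⌊√119⌋ = 10; iterate m_{k+1} = d_k·a_k − m_k, d_{k+1} = (119 − m_{k+1}²)/d_k, a_{k+1} = ⌊(a₀ + m_{k+1})/d_{k+1}⌋ (starting m₀ = 0, d₀ = 1), with convergents p_k = a_k·p_{k-1} + p_{k-2}, q_k = a_k·q_{k-1} + q_{k-2} (p₋₁ = 1, q₋₁ = 0):
  k = 0: a₀ = 10; p₀/q₀ = 10/1; p₀² − 119·q₀² = 100 − 119 = -19.
  k = 1: m = 10, d = 19, a = ⌊(10 + 10)/19⌋ = 1; p/q = (1·10 + 1)/(1·1 + 0) = 11/1; p² − 119·q² = 121 − 119 = 2.
  k = 2: m = 9, d = 2, a = ⌊(10 + 9)/2⌋ = 9; p/q = (9·11 + 10)/(9·1 + 1) = 109/10; p² − 119·q² = 11881 − 11900 = -19.
  k = 3: m = 9, d = 19, a = ⌊(10 + 9)/19⌋ = 1; p/q = (1·109 + 11)/(1·10 + 1) = 120/11; p² − 119·q² = 14400 − 14399 = 1.
  The first convergent with p² − 119·q² = 1 gives the fundamental solution (x₁, y₁) = (120, 11).
Step 2: Apply the recurrence (x_{n+1}, y_{n+1}) = (x₁x_n + 119y₁y_n, x₁y_n + y₁x_n) repeatedly.
  From (x_1, y_1) = (120, 11): x_2 = 120·120 + 119·11·11 = 28799; y_2 = 120·11 + 11·120 = 2640.
  From (x_2, y_2) = (28799, 2640): x_3 = 120·28799 + 119·11·2640 = 6911640; y_3 = 120·2640 + 11·28799 = 633589.
  From (x_3, y_3) = (6911640, 633589): x_4 = 120·6911640 + 119·11·633589 = 1658764801; y_4 = 120·633589 + 11·6911640 = 152058720.
  From (x_4, y_4) = (1658764801, 152058720): x_5 = 120·1658764801 + 119·11·152058720 = 398096640600; y_5 = 120·152058720 + 11·1658764801 = 36493459211.
Step 3: Verify x_5² - 119·y_5² = 158480935257005568360000 - 158480935257005568359999 = 1 (should be 1). ✓

(x_1, y_1) = (120, 11); (x_5, y_5) = (398096640600, 36493459211).


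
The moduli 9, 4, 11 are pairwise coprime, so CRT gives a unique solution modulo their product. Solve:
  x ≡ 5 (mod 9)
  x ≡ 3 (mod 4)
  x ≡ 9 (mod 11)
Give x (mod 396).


Moduli 9, 4, 11 are pairwise coprime; by CRT there is a unique solution modulo M = 9 · 4 · 11 = 396.
Solve pairwise, accumulating the modulus:
  Start with x ≡ 5 (mod 9).
  Combine with x ≡ 3 (mod 4): since gcd(9, 4) = 1, we get a unique residue mod 36.
    Write x = 5 + 9·t and substitute into x ≡ 3 (mod 4): 9·t ≡ 3 − 5 = -2 (mod 4).
    Reduce coefficients mod 4: 1·t ≡ 2 (mod 4).
    So t ≡ 2 (mod 4).
    Then x = 5 + 9·2 = 23, valid modulo lcm(9, 4) = 36: x ≡ 23 (mod 36).
  Combine with x ≡ 9 (mod 11): since gcd(36, 11) = 1, we get a unique residue mod 396.
    Write x = 23 + 36·t and substitute into x ≡ 9 (mod 11): 36·t ≡ 9 − 23 = -14 (mod 11).
    Reduce coefficients mod 11: 3·t ≡ 8 (mod 11).
    The inverse of 3 mod 11 is 4 (since 3·4 = 12 = 1·11 + 1), so t ≡ 4·8 = 32 ≡ 10 (mod 11).
    Then x = 23 + 36·10 = 383, valid modulo lcm(36, 11) = 396: x ≡ 383 (mod 396).
Verify: 383 mod 9 = 5 ✓, 383 mod 4 = 3 ✓, 383 mod 11 = 9 ✓.

x ≡ 383 (mod 396).


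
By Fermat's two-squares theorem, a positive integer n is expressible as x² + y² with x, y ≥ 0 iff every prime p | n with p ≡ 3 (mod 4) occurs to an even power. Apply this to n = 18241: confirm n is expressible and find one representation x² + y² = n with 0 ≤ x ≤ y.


Step 1: Factor n = 18241 = 17 · 29 · 37.
Step 2: Check the mod-4 condition on each prime factor: 17 ≡ 1 (mod 4), exponent 1; 29 ≡ 1 (mod 4), exponent 1; 37 ≡ 1 (mod 4), exponent 1.
All primes ≡ 3 (mod 4) appear to even exponent (or don't appear), so by the two-squares theorem n IS expressible as a sum of two squares.
Step 3: Build a representation. Here n = 17 · 29 · 37 is a product of primes ≡ 1 (mod 4). Each prime p ≡ 1 (mod 4) is itself a sum of two squares; find a² by testing p − a² for a perfect square:
  17: 17 − 1² = 16 = 4² ⇒ 17 = 1² + 4².
  29: 29 − 1² = 28, 29 − 2² = 25 = 5² ⇒ 29 = 2² + 5².
  37: 37 − 1² = 36 = 6² ⇒ 37 = 1² + 6².
  Combine using the Brahmagupta–Fibonacci identity (a² + b²)(c² + d²) = (ac − bd)² + (ad + bc)² = (ac + bd)² + (ad − bc)²:
  17 · 29 = 493: from (1² + 4²)(2² + 5²), take (1·2 − 4·5, 1·5 + 4·2) = (2 − 20, 5 + 8) = (-18, 13); dropping signs (only squares matter) gives (18, 13); check 18² + 13² = 324 + 169 = 493 ✓.
  493 · 37 = 18241: from (18² + 13²)(1² + 6²), take (18·1 − 13·6, 18·6 + 13·1) = (18 − 78, 108 + 13) = (-60, 121); dropping signs (only squares matter) gives (60, 121); check 60² + 121² = 3600 + 14641 = 18241 ✓.
Step 4: Order so x ≤ y and verify: 60² + 121² = 3600 + 14641 = 18241 = n. ✓

n = 18241 = 60² + 121² (one valid representation with x ≤ y).


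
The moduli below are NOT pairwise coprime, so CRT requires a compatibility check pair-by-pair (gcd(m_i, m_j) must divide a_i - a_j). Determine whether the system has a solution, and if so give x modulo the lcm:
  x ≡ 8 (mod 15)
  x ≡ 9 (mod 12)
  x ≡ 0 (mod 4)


Moduli 15, 12, 4 are not pairwise coprime, so CRT works modulo lcm(m_i) when all pairwise compatibility conditions hold.
Pairwise compatibility: gcd(m_i, m_j) must divide a_i - a_j for every pair.
Merge one congruence at a time:
  Start: x ≡ 8 (mod 15).
  Combine with x ≡ 9 (mod 12): gcd(15, 12) = 3, and 9 - 8 = 1 is NOT divisible by 3.
    ⇒ system is inconsistent (no integer solution).

No solution (the system is inconsistent).


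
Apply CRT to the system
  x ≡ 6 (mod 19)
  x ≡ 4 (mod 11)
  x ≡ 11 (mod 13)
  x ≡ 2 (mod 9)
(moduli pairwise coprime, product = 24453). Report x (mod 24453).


Product of moduli M = 19 · 11 · 13 · 9 = 24453.
Merge one congruence at a time:
  Start: x ≡ 6 (mod 19).
  Combine with x ≡ 4 (mod 11); new modulus lcm = 209.
    Write x = 6 + 19·t and substitute into x ≡ 4 (mod 11): 19·t ≡ 4 − 6 = -2 (mod 11).
    Reduce coefficients mod 11: 8·t ≡ 9 (mod 11).
    The inverse of 8 mod 11 is 7 (since 8·7 = 56 = 5·11 + 1), so t ≡ 7·9 = 63 ≡ 8 (mod 11).
    Then x = 6 + 19·8 = 158, valid modulo lcm(19, 11) = 209: x ≡ 158 (mod 209).
  Combine with x ≡ 11 (mod 13); new modulus lcm = 2717.
    Write x = 158 + 209·t and substitute into x ≡ 11 (mod 13): 209·t ≡ 11 − 158 = -147 (mod 13).
    Reduce coefficients mod 13: 1·t ≡ 9 (mod 13).
    So t ≡ 9 (mod 13).
    Then x = 158 + 209·9 = 2039, valid modulo lcm(209, 13) = 2717: x ≡ 2039 (mod 2717).
  Combine with x ≡ 2 (mod 9); new modulus lcm = 24453.
    Write x = 2039 + 2717·t and substitute into x ≡ 2 (mod 9): 2717·t ≡ 2 − 2039 = -2037 (mod 9).
    Reduce coefficients mod 9: 8·t ≡ 6 (mod 9).
    The inverse of 8 mod 9 is 8 (since 8·8 = 64 = 7·9 + 1), so t ≡ 8·6 = 48 ≡ 3 (mod 9).
    Then x = 2039 + 2717·3 = 10190, valid modulo lcm(2717, 9) = 24453: x ≡ 10190 (mod 24453).
Verify against each original: 10190 mod 19 = 6, 10190 mod 11 = 4, 10190 mod 13 = 11, 10190 mod 9 = 2.

x ≡ 10190 (mod 24453).


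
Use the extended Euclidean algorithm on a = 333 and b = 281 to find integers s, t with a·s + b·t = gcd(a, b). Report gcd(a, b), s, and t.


Euclidean algorithm on (333, 281) — divide until remainder is 0:
  333 = 1 · 281 + 52
  281 = 5 · 52 + 21
  52 = 2 · 21 + 10
  21 = 2 · 10 + 1
  10 = 10 · 1 + 0
gcd(333, 281) = 1.
Track Bezout coefficients alongside the remainders: start with r₀ = 333 = a·1 + b·0 (s = 1, t = 0) and r₁ = 281 = a·0 + b·1 (s = 0, t = 1); each new remainder r_{k+1} = r_{k-1} − q_k·r_k inherits s_{k+1} = s_{k-1} − q_k·s_k, t_{k+1} = t_{k-1} − q_k·t_k, so r_k = a·s_k + b·t_k at every step:
  q = 1: r = 52, s = 1 − 1·0 = 1, t = 0 − 1·1 = -1  (check: 333·1 + 281·(-1) = 52)
  q = 5: r = 21, s = 0 − 5·1 = -5, t = 1 − 5·(-1) = 6  (check: 333·(-5) + 281·6 = 21)
  q = 2: r = 10, s = 1 − 2·(-5) = 11, t = -1 − 2·6 = -13  (check: 333·11 + 281·(-13) = 10)
  q = 2: r = 1, s = -5 − 2·11 = -27, t = 6 − 2·(-13) = 32  (check: 333·(-27) + 281·32 = 1)
The row with r = 1 (the gcd) gives the Bezout coefficients s = -27, t = 32.
Result: 333 · (-27) + 281 · (32) = 1.

gcd(333, 281) = 1; s = -27, t = 32 (check: 333·(-27) + 281·32 = 1).


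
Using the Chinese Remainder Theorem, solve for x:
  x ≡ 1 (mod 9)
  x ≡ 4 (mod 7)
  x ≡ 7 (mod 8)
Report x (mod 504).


Moduli 9, 7, 8 are pairwise coprime; by CRT there is a unique solution modulo M = 9 · 7 · 8 = 504.
Solve pairwise, accumulating the modulus:
  Start with x ≡ 1 (mod 9).
  Combine with x ≡ 4 (mod 7): since gcd(9, 7) = 1, we get a unique residue mod 63.
    Write x = 1 + 9·t and substitute into x ≡ 4 (mod 7): 9·t ≡ 4 − 1 = 3 (mod 7).
    Reduce coefficients mod 7: 2·t ≡ 3 (mod 7).
    The inverse of 2 mod 7 is 4 (since 2·4 = 8 = 1·7 + 1), so t ≡ 4·3 = 12 ≡ 5 (mod 7).
    Then x = 1 + 9·5 = 46, valid modulo lcm(9, 7) = 63: x ≡ 46 (mod 63).
  Combine with x ≡ 7 (mod 8): since gcd(63, 8) = 1, we get a unique residue mod 504.
    Write x = 46 + 63·t and substitute into x ≡ 7 (mod 8): 63·t ≡ 7 − 46 = -39 (mod 8).
    Reduce coefficients mod 8: 7·t ≡ 1 (mod 8).
    The inverse of 7 mod 8 is 7 (since 7·7 = 49 = 6·8 + 1), so t ≡ 7·1 = 7 ≡ 7 (mod 8).
    Then x = 46 + 63·7 = 487, valid modulo lcm(63, 8) = 504: x ≡ 487 (mod 504).
Verify: 487 mod 9 = 1 ✓, 487 mod 7 = 4 ✓, 487 mod 8 = 7 ✓.

x ≡ 487 (mod 504).


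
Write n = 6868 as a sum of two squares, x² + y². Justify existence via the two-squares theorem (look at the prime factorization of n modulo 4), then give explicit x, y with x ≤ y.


Step 1: Factor n = 6868 = 2^2 · 17 · 101.
Step 2: Check the mod-4 condition on each prime factor: 2 = 2 (special); 17 ≡ 1 (mod 4), exponent 1; 101 ≡ 1 (mod 4), exponent 1.
All primes ≡ 3 (mod 4) appear to even exponent (or don't appear), so by the two-squares theorem n IS expressible as a sum of two squares.
Step 3: Build a representation. Group n = k² · m with k = 2 and m = 17 · 101 = 1717 (a product of primes ≡ 1 (mod 4)); a representation of m scales to one of n via (k·x)² + (k·y)² = k²(x² + y²). Each prime p ≡ 1 (mod 4) is itself a sum of two squares; find a² by testing p − a² for a perfect square:
  17: 17 − 1² = 16 = 4² ⇒ 17 = 1² + 4².
  101: 101 − 1² = 100 = 10² ⇒ 101 = 1² + 10².
  Combine using the Brahmagupta–Fibonacci identity (a² + b²)(c² + d²) = (ac − bd)² + (ad + bc)² = (ac + bd)² + (ad − bc)²:
  17 · 101 = 1717: from (1² + 4²)(1² + 10²), take (1·1 − 4·10, 1·10 + 4·1) = (1 − 40, 10 + 4) = (-39, 14); dropping signs (only squares matter) gives (39, 14); check 39² + 14² = 1521 + 196 = 1717 ✓.
  Scale by k = 2: (2·39, 2·14) = (78, 28).
Step 4: Order so x ≤ y and verify: 28² + 78² = 784 + 6084 = 6868 = n. ✓

n = 6868 = 28² + 78² (one valid representation with x ≤ y).


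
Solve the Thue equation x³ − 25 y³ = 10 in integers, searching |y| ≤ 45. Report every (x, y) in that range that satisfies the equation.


The equation is x³ - 25y³ = 10. For fixed y, x³ = 25·y³ + 10, so a solution requires the RHS to be a perfect cube.
Strategy: iterate y from -45 to 45, compute RHS = 25·y³ + 10, and check whether it is a (positive or negative) perfect cube.
Check small values of y:
  y = 0: RHS = 10 is not a perfect cube.
  y = 1: RHS = 35 is not a perfect cube.
  y = -1: RHS = -15 is not a perfect cube.
  y = 2: RHS = 210 is not a perfect cube.
  y = -2: RHS = -190 is not a perfect cube.
  y = 3: RHS = 685 is not a perfect cube.
  y = -3: RHS = -665 is not a perfect cube.
Continuing the search up to |y| = 45 finds no solutions either.
No (x, y) in the scanned range satisfies the equation.

No integer solutions with |y| ≤ 45.


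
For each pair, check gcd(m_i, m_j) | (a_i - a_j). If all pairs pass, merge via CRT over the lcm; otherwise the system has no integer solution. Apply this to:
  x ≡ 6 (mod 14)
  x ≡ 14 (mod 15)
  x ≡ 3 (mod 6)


Moduli 14, 15, 6 are not pairwise coprime, so CRT works modulo lcm(m_i) when all pairwise compatibility conditions hold.
Pairwise compatibility: gcd(m_i, m_j) must divide a_i - a_j for every pair.
Merge one congruence at a time:
  Start: x ≡ 6 (mod 14).
  Combine with x ≡ 14 (mod 15): gcd(14, 15) = 1; 14 - 6 = 8, which IS divisible by 1, so compatible.
    Write x = 6 + 14·t and substitute into x ≡ 14 (mod 15): 14·t ≡ 14 − 6 = 8 (mod 15).
    The inverse of 14 mod 15 is 14 (since 14·14 = 196 = 13·15 + 1), so t ≡ 14·8 = 112 ≡ 7 (mod 15).
    Then x = 6 + 14·7 = 104, valid modulo lcm(14, 15) = 210: x ≡ 104 (mod 210).
  Combine with x ≡ 3 (mod 6): gcd(210, 6) = 6, and 3 - 104 = -101 is NOT divisible by 6.
    ⇒ system is inconsistent (no integer solution).

No solution (the system is inconsistent).


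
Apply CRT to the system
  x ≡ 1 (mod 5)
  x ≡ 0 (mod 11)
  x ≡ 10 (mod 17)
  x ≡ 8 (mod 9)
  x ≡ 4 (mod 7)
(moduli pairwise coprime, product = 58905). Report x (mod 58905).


Product of moduli M = 5 · 11 · 17 · 9 · 7 = 58905.
Merge one congruence at a time:
  Start: x ≡ 1 (mod 5).
  Combine with x ≡ 0 (mod 11); new modulus lcm = 55.
    Write x = 1 + 5·t and substitute into x ≡ 0 (mod 11): 5·t ≡ 0 − 1 = -1 (mod 11).
    Reduce coefficients mod 11: 5·t ≡ 10 (mod 11).
    The inverse of 5 mod 11 is 9 (since 5·9 = 45 = 4·11 + 1), so t ≡ 9·10 = 90 ≡ 2 (mod 11).
    Then x = 1 + 5·2 = 11, valid modulo lcm(5, 11) = 55: x ≡ 11 (mod 55).
  Combine with x ≡ 10 (mod 17); new modulus lcm = 935.
    Write x = 11 + 55·t and substitute into x ≡ 10 (mod 17): 55·t ≡ 10 − 11 = -1 (mod 17).
    Reduce coefficients mod 17: 4·t ≡ 16 (mod 17).
    The inverse of 4 mod 17 is 13 (since 4·13 = 52 = 3·17 + 1), so t ≡ 13·16 = 208 ≡ 4 (mod 17).
    Then x = 11 + 55·4 = 231, valid modulo lcm(55, 17) = 935: x ≡ 231 (mod 935).
  Combine with x ≡ 8 (mod 9); new modulus lcm = 8415.
    Write x = 231 + 935·t and substitute into x ≡ 8 (mod 9): 935·t ≡ 8 − 231 = -223 (mod 9).
    Reduce coefficients mod 9: 8·t ≡ 2 (mod 9).
    The inverse of 8 mod 9 is 8 (since 8·8 = 64 = 7·9 + 1), so t ≡ 8·2 = 16 ≡ 7 (mod 9).
    Then x = 231 + 935·7 = 6776, valid modulo lcm(935, 9) = 8415: x ≡ 6776 (mod 8415).
  Combine with x ≡ 4 (mod 7); new modulus lcm = 58905.
    Write x = 6776 + 8415·t and substitute into x ≡ 4 (mod 7): 8415·t ≡ 4 − 6776 = -6772 (mod 7).
    Reduce coefficients mod 7: 1·t ≡ 4 (mod 7).
    So t ≡ 4 (mod 7).
    Then x = 6776 + 8415·4 = 40436, valid modulo lcm(8415, 7) = 58905: x ≡ 40436 (mod 58905).
Verify against each original: 40436 mod 5 = 1, 40436 mod 11 = 0, 40436 mod 17 = 10, 40436 mod 9 = 8, 40436 mod 7 = 4.

x ≡ 40436 (mod 58905).
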